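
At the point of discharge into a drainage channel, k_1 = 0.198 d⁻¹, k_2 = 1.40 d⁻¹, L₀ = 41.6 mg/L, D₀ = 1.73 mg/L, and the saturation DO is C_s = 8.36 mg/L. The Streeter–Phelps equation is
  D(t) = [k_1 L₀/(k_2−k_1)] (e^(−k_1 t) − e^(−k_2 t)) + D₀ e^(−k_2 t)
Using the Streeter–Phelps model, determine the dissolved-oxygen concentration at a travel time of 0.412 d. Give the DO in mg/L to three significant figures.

DO ≈ 4.92 mg/L

k_1 L₀/(k_2−k_1) = 0.198×41.6/(1.40−0.198) = 8.237/1.202 = 6.853 mg/L.
e^(−k_1 t) = e^(−0.198×0.4120) = 0.9217; e^(−k_2 t) = e^(−1.40×0.4120) = 0.5617.
D = 6.853 × (0.9217 − 0.5617) + 1.73 × 0.5617 = 2.467 + 0.9717 = 3.438 mg/L.
DO = C_s − D = 8.36 − 3.438 = 4.922 mg/L.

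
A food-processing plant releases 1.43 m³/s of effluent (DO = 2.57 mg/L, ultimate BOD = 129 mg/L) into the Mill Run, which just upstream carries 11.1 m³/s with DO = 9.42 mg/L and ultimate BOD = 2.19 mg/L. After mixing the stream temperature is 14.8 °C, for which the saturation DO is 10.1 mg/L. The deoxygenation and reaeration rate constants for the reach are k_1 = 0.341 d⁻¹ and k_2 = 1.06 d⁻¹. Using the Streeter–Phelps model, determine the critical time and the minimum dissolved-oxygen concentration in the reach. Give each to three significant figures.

Mixed DO = (11.1×9.42 + 1.43×2.57)/(11.1+1.43) = 108.2/12.53 = 8.638 mg/L.
Mixed L₀ = (11.1×2.19 + 1.43×129)/(12.53) = 208.8/12.53 = 16.66 mg/L.
Initial deficit D₀ = C_s − DO₀ = 10.1 − 8.638 = 1.462 mg/L.
t_c = (1/0.7190) ln[(1.06/0.341)(1 − 1.462×0.7190/(0.341×16.66))] = 1.391 × ln(2.534) = 1.293 d.
D_c = (0.341/1.06) × 16.66 × e^(−0.341×1.293) = 0.3217 × 16.66 × 0.6435 = 3.449 mg/L.
Minimum DO = 10.1 − 3.449 = 6.651 mg/L.

t_c ≈ 1.29 d; minimum DO ≈ 6.65 mg/L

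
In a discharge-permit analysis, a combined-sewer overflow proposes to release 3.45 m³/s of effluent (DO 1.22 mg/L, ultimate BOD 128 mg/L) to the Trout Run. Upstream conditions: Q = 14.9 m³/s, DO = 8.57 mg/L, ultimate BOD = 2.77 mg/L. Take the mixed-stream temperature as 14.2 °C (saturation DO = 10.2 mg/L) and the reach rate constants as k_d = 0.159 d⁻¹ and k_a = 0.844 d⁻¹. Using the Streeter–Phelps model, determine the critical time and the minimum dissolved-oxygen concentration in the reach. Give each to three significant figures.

t_c ≈ 1.44 d; minimum DO ≈ 6.26 mg/L

Mixed DO = (14.9×8.57 + 3.45×1.22)/(14.9+3.45) = 131.9/18.35 = 7.188 mg/L.
Mixed L₀ = (14.9×2.77 + 3.45×128)/(18.35) = 482.9/18.35 = 26.31 mg/L.
Initial deficit D₀ = C_s − DO₀ = 10.2 − 7.188 = 3.012 mg/L.
t_c = (1/0.6850) ln[(0.844/0.159)(1 − 3.012×0.6850/(0.159×26.31))] = 1.460 × ln(2.691) = 1.445 d.
D_c = (0.159/0.844) × 26.31 × e^(−0.159×1.445) = 0.1884 × 26.31 × 0.7947 = 3.940 mg/L.
Minimum DO = 10.2 − 3.940 = 6.260 mg/L.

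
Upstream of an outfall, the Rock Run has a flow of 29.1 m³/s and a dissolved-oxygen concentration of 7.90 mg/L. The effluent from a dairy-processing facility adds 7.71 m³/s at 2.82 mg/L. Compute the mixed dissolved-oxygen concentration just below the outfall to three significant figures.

6.84 mg/L

Flow-weighted mixing: C = (Q_r C_r + Q_w C_w)/(Q_r + Q_w)
= (29.1×7.90 + 7.71×2.82)/(29.1 + 7.71) = 251.6/36.81 = 6.836 mg/L.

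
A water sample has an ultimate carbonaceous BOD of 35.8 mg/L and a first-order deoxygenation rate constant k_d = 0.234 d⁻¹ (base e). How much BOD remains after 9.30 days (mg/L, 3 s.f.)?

L ≈ 4.06 mg/L

L_t = L₀ e^(−k_d t) = 35.8 × e^(−0.234×9.30) = 35.8 × 0.1135 = 4.062 mg/L.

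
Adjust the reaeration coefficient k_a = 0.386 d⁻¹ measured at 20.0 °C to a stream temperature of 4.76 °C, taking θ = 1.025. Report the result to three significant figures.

k_a(T₂) = k_a(T₁) · θ^(T₂−T₁) = 0.386 × 1.025^(4.76−20.0)
= 0.386 × 1.025^-15.2 = 0.386 × 0.6864 = 0.2649 d⁻¹.

k_a ≈ 0.265 d⁻¹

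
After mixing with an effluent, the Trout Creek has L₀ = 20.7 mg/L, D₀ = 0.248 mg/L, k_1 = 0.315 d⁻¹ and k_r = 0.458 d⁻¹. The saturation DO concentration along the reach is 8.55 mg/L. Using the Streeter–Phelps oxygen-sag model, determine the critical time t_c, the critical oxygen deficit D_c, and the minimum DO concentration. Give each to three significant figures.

t_c = [1/(k_r−k_1)] ln[(k_r/k_1)(1 − D₀(k_r−k_1)/(k_1 L₀))]
= [1/(0.458−0.315)] ln[(0.458/0.315)(1 − 0.248×0.1430/(0.315×20.7))]
= (1/0.1430) ln[1.454 × 0.9946] = 6.993 × ln(1.446) = 6.993 × 0.3688 = 2.579 d.
L(t_c) = L₀ e^(−k_1 t_c) = 20.7 × 0.4438 = 9.186 mg/L, and at the critical point k_r D_c = k_1 L, so D_c = (0.315/0.458) × 9.186 = 6.318 mg/L.
Minimum DO = C_s − D_c = 8.55 − 6.318 = 2.232 mg/L.

t_c ≈ 2.58 d; D_c ≈ 6.32 mg/L; min DO ≈ 2.23 mg/L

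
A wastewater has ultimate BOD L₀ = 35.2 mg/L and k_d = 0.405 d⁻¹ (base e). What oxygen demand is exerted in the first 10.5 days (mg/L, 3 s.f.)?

y_t = L₀(1 − e^(−k_d t)) = 35.2 × (1 − e^(−0.405×10.5))
= 35.2 × (1 − 0.01423) = 35.2 × 0.9858 = 34.70 mg/L.

y ≈ 34.7 mg/L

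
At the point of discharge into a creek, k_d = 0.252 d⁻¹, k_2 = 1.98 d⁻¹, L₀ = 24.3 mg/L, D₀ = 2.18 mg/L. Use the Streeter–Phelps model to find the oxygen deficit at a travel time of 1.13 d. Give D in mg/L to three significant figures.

k_d L₀/(k_2−k_d) = 0.252×24.3/(1.98−0.252) = 6.124/1.728 = 3.544 mg/L.
e^(−k_d t) = e^(−0.252×1.130) = 0.7522; e^(−k_2 t) = e^(−1.98×1.130) = 0.1067.
D = 3.544 × (0.7522 − 0.1067) + 2.18 × 0.1067 = 2.287 + 0.2327 = 2.520 mg/L.

D ≈ 2.52 mg/L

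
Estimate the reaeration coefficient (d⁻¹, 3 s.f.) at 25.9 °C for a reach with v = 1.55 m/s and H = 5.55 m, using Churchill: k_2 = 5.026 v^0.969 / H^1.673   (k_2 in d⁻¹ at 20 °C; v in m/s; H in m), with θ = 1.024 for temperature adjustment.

k_2 ≈ 0.503 d⁻¹

k_2(20) = 5.026 × 1.55^0.969 / 5.55^1.673 = 5.026 × 1.529 / 17.59 = 0.4370 d⁻¹.
k_2(25.9) = 0.4370 × 1.024^(25.9−20) = 0.4370 × 1.150 = 0.5026 d⁻¹.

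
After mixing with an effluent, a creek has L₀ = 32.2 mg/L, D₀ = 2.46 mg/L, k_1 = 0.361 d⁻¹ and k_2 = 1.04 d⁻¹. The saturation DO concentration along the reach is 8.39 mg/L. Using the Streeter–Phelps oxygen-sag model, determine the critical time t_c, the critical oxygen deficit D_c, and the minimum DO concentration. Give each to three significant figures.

At the critical point dD/dt = 0, so k_1 L₀ e^(−k_1 t) = k_2 D. Substituting D(t) from the Streeter–Phelps equation and solving for t gives
t_c = ln[(k_2/k_1)(1 − D₀(k_2−k_1)/(k_1 L₀))] / (k_2−k_1).
Here k_2−k_1 = 0.6790 d⁻¹ and 1 − D₀(k_2−k_1)/(k_1 L₀) = 1 − 2.46×0.6790/(0.361×32.2) = 0.8563, so
t_c = ln(2.881 × 0.8563) / 0.6790 = 0.9030 / 0.6790 = 1.330 d.
D_c = (k_1/k_2) L₀ e^(−k_1 t_c) = (0.361/1.04) × 32.2 × e^(−0.361×1.330) = 0.3471 × 32.2 × 0.6187 = 6.916 mg/L.
Minimum DO = C_s − D_c = 8.39 − 6.916 = 1.474 mg/L.

t_c ≈ 1.33 d; D_c ≈ 6.92 mg/L; min DO ≈ 1.47 mg/L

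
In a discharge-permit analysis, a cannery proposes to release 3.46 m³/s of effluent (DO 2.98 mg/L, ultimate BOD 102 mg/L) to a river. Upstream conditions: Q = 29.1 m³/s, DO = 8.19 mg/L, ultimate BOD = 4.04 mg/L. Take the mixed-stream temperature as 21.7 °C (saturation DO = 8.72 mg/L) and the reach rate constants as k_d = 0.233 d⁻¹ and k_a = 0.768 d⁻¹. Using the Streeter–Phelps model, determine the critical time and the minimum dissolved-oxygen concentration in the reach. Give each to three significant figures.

t_c ≈ 1.88 d; minimum DO ≈ 5.89 mg/L

Mixed DO = (29.1×8.19 + 3.46×2.98)/(29.1+3.46) = 248.6/32.56 = 7.636 mg/L.
Mixed L₀ = (29.1×4.04 + 3.46×102)/(32.56) = 470.5/32.56 = 14.45 mg/L.
Initial deficit D₀ = C_s − DO₀ = 8.72 − 7.636 = 1.084 mg/L.
t_c = (1/0.5350) ln[(0.768/0.233)(1 − 1.084×0.5350/(0.233×14.45))] = 1.869 × ln(2.729) = 1.876 d.
D_c = (0.233/0.768) × 14.45 × e^(−0.233×1.876) = 0.3034 × 14.45 × 0.6459 = 2.831 mg/L.
Minimum DO = 8.72 − 2.831 = 5.889 mg/L.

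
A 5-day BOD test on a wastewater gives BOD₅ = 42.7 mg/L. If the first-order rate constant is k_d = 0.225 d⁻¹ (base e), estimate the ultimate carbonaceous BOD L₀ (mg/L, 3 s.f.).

BOD₅ = L₀(1 − e^(−5k_d)) ⇒ L₀ = BOD₅ / (1 − e^(−5×0.225))
= 42.7 / (1 − 0.3247) = 42.7 / 0.6753 = 63.23 mg/L.

L₀ ≈ 63.2 mg/L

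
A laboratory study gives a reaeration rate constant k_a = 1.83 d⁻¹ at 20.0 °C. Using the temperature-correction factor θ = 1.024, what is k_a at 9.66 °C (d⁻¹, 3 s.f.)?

k_a ≈ 1.43 d⁻¹

k_a(T₂) = k_a(T₁) · θ^(T₂−T₁) = 1.83 × 1.024^(9.66−20.0)
= 1.83 × 1.024^-10.3 = 1.83 × 0.7825 = 1.432 d⁻¹.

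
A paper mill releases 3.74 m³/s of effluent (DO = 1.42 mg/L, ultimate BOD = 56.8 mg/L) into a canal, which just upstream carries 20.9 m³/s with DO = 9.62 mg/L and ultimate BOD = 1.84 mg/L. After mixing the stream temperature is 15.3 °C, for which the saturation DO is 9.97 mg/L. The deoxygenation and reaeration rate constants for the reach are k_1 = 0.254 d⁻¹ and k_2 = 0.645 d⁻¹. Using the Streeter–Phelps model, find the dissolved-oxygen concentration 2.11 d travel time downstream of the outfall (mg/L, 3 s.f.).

Mixed DO = (20.9×9.62 + 3.74×1.42)/(20.9+3.74) = 206.4/24.64 = 8.375 mg/L.
Mixed L₀ = (20.9×1.84 + 3.74×56.8)/(24.64) = 250.9/24.64 = 10.18 mg/L.
Initial deficit D₀ = C_s − DO₀ = 9.97 − 8.375 = 1.595 mg/L.
D(2.11) = [0.254×10.18/(0.645−0.254)](e^(−0.254×2.11) − e^(−0.645×2.11)) + 1.595 e^(−0.645×2.11)
= 6.614 × (0.5851 − 0.2564) + 1.595 × 0.2564 = 2.583 mg/L.
DO = 9.97 − 2.583 = 7.387 mg/L.

DO ≈ 7.39 mg/L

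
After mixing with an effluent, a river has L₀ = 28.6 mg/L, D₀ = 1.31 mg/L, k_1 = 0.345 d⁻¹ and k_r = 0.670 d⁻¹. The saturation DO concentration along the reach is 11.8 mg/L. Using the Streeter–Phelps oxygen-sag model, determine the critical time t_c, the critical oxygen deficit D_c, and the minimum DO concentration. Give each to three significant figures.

With k_r/k_1 = 1.942 and 1 − D₀(k_r−k_1)/(k_1 L₀) = 0.9569,
t_c = ln(1.942 × 0.9569) / (0.670 − 0.345) = ln(1.858) / 0.3250 = 0.6196/0.3250 = 1.907 d.
D_c = (k_1/k_r) L₀ e^(−k_1 t_c) = (0.345/0.670) × 28.6 × e^(−0.345×1.907) = 0.5149 × 28.6 × 0.5180 = 7.629 mg/L.
Minimum DO = C_s − D_c = 11.8 − 7.629 = 4.171 mg/L.

t_c ≈ 1.91 d; D_c ≈ 7.63 mg/L; min DO ≈ 4.17 mg/L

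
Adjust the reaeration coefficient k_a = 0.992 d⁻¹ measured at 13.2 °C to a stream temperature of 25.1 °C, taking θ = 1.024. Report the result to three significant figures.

k_a(T₂) = k_a(T₁) · θ^(T₂−T₁) = 0.992 × 1.024^(25.1−13.2)
= 0.992 × 1.024^11.9 = 0.992 × 1.326 = 1.315 d⁻¹.

k_a ≈ 1.32 d⁻¹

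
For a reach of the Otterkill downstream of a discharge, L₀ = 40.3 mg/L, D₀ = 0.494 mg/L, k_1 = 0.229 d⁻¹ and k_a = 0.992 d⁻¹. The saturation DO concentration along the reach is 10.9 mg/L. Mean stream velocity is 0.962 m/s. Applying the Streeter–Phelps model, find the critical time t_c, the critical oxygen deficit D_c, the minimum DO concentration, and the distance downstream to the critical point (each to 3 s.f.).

At the critical point dD/dt = 0, so k_1 L₀ e^(−k_1 t) = k_a D. Substituting D(t) from the Streeter–Phelps equation and solving for t gives
t_c = ln[(k_a/k_1)(1 − D₀(k_a−k_1)/(k_1 L₀))] / (k_a−k_1).
Here k_a−k_1 = 0.7630 d⁻¹ and 1 − D₀(k_a−k_1)/(k_1 L₀) = 1 − 0.494×0.7630/(0.229×40.3) = 0.9592, so
t_c = ln(4.332 × 0.9592) / 0.7630 = 1.424 / 0.7630 = 1.867 d.
D_c = (k_1/k_a) L₀ e^(−k_1 t_c) = (0.229/0.992) × 40.3 × e^(−0.229×1.867) = 0.2308 × 40.3 × 0.6522 = 6.067 mg/L.
Minimum DO = C_s − D_c = 10.9 − 6.067 = 4.833 mg/L.
x_c = v t_c = 0.962 m/s × 1.867 d × 86400 s/d = 155200 m ≈ 155 km.

t_c ≈ 1.87 d; D_c ≈ 6.07 mg/L; min DO ≈ 4.83 mg/L; x_c ≈ 155 km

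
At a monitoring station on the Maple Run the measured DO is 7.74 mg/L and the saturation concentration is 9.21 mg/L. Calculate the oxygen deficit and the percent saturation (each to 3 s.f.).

D ≈ 1.47 mg/L; 84.0 % saturation

D = C_s − C = 9.21 − 7.74 = 1.47 mg/L.
% saturation = 7.74/9.21 × 100 = 84.0 %.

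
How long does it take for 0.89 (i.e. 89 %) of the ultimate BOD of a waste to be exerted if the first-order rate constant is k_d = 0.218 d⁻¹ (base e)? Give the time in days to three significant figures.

y/L₀ = 1 − e^(−k_d t) = 0.89 ⇒ e^(−k_d t) = 0.110
t = −ln(0.110) / 0.218 = 2.207 / 0.218 = 10.13 d.

t ≈ 10.1 d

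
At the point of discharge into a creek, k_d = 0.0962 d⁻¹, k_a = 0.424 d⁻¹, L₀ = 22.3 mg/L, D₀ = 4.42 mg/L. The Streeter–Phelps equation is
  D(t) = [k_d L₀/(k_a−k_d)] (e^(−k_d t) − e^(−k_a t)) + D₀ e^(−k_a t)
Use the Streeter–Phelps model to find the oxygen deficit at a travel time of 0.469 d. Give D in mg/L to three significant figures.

k_d L₀/(k_a−k_d) = 0.0962×22.3/(0.424−0.0962) = 2.145/0.3278 = 6.544 mg/L.
e^(−k_d t) = e^(−0.0962×0.4690) = 0.9559; e^(−k_a t) = e^(−0.424×0.4690) = 0.8197.
D = 6.544 × (0.9559 − 0.8197) + 4.42 × 0.8197 = 0.8915 + 3.623 = 4.514 mg/L.

D ≈ 4.51 mg/L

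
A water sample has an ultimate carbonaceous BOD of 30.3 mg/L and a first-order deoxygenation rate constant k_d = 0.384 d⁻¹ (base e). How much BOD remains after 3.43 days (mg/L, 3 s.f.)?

L_t = L₀ e^(−k_d t) = 30.3 × e^(−0.384×3.43) = 30.3 × 0.2679 = 8.118 mg/L.

L ≈ 8.12 mg/L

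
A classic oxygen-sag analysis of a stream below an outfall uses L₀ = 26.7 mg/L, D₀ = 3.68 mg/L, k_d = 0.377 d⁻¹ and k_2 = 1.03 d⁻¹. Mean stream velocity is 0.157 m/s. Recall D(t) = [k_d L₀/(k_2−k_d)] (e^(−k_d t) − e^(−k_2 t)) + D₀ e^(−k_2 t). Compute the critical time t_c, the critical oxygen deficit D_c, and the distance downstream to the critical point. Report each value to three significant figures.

t_c ≈ 1.12 d; D_c ≈ 6.40 mg/L; x_c ≈ 15.2 km

t_c = [1/(k_2−k_d)] ln[(k_2/k_d)(1 − D₀(k_2−k_d)/(k_d L₀))]
= [1/(1.03−0.377)] ln[(1.03/0.377)(1 − 3.68×0.6530/(0.377×26.7))]
= (1/0.6530) ln[2.732 × 0.7613] = 1.531 × ln(2.080) = 1.531 × 0.7323 = 1.121 d.
L(t_c) = L₀ e^(−k_d t_c) = 26.7 × 0.6552 = 17.49 mg/L, and at the critical point k_2 D_c = k_d L, so D_c = (0.377/1.03) × 17.49 = 6.403 mg/L.
x_c = v t_c = 0.157 m/s × 1.121 d × 86400 s/d = 15210 m ≈ 15.2 km.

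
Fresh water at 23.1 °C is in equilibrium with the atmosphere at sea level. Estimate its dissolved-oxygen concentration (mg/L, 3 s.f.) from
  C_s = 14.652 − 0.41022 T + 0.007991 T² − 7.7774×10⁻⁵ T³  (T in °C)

C_s = 14.652 − 0.41022×23.1 + 0.007991×23.1² − 7.7774×10⁻⁵×23.1³ = 8.481 mg/L.

C_s ≈ 8.48 mg/L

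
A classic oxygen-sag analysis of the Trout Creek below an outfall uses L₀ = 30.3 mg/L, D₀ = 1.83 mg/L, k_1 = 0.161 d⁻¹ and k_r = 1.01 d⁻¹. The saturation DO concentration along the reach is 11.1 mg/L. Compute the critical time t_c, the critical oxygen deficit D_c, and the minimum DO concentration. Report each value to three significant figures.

t_c ≈ 1.71 d; D_c ≈ 3.67 mg/L; min DO ≈ 7.43 mg/L

At the critical point dD/dt = 0, so k_1 L₀ e^(−k_1 t) = k_r D. Substituting D(t) from the Streeter–Phelps equation and solving for t gives
t_c = ln[(k_r/k_1)(1 − D₀(k_r−k_1)/(k_1 L₀))] / (k_r−k_1).
Here k_r−k_1 = 0.8490 d⁻¹ and 1 − D₀(k_r−k_1)/(k_1 L₀) = 1 − 1.83×0.8490/(0.161×30.3) = 0.6815, so
t_c = ln(6.273 × 0.6815) / 0.8490 = 1.453 / 0.8490 = 1.711 d.
L(t_c) = L₀ e^(−k_1 t_c) = 30.3 × 0.7592 = 23.00 mg/L, and at the critical point k_r D_c = k_1 L, so D_c = (0.161/1.01) × 23.00 = 3.667 mg/L.
Minimum DO = C_s − D_c = 11.1 − 3.667 = 7.433 mg/L.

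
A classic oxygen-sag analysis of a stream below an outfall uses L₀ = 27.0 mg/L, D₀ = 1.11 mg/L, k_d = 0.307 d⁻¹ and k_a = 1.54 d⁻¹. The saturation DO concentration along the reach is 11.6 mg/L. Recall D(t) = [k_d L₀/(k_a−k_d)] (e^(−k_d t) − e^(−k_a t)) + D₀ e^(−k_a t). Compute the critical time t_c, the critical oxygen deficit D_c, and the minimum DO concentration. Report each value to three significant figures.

t_c ≈ 1.16 d; D_c ≈ 3.77 mg/L; min DO ≈ 7.83 mg/L

t_c = [1/(k_a−k_d)] ln[(k_a/k_d)(1 − D₀(k_a−k_d)/(k_d L₀))]
= [1/(1.54−0.307)] ln[(1.54/0.307)(1 − 1.11×1.233/(0.307×27.0))]
= (1/1.233) ln[5.016 × 0.8349] = 0.8110 × ln(4.188) = 0.8110 × 1.432 = 1.162 d.
D_c = (k_d/k_a) L₀ e^(−k_d t_c) = (0.307/1.54) × 27.0 × e^(−0.307×1.162) = 0.1994 × 27.0 × 0.7000 = 3.768 mg/L.
Minimum DO = C_s − D_c = 11.6 − 3.768 = 7.832 mg/L.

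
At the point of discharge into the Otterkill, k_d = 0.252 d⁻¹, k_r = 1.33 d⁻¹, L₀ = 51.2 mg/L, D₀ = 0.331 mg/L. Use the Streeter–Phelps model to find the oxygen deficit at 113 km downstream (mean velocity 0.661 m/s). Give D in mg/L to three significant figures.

Travel time t = x/v = 113 km / (0.661 m/s) = 113000 m / 0.661 m/s = 171000 s = 1.979 d.
k_d L₀/(k_r−k_d) = 0.252×51.2/(1.33−0.252) = 12.90/1.078 = 11.97 mg/L.
e^(−k_d t) = e^(−0.252×1.979) = 0.6074; e^(−k_r t) = e^(−1.33×1.979) = 0.07197.
D = 11.97 × (0.6074 − 0.07197) + 0.331 × 0.07197 = 6.408 + 0.02382 = 6.432 mg/L.

D ≈ 6.43 mg/L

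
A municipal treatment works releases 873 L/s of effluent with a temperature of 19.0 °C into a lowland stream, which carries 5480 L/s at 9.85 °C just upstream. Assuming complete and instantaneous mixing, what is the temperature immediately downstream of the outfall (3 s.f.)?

11.1 °C

Flow-weighted mixing: C = (Q_r C_r + Q_w C_w)/(Q_r + Q_w)
= (5480×9.85 + 873×19.0)/(5480 + 873) = 70560/6353 = 11.11 °C.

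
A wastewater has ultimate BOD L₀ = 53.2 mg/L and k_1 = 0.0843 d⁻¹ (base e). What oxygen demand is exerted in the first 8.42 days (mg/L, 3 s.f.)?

y ≈ 27.0 mg/L

y_t = L₀(1 − e^(−k_1 t)) = 53.2 × (1 − e^(−0.0843×8.42))
= 53.2 × (1 − 0.4917) = 53.2 × 0.5083 = 27.04 mg/L.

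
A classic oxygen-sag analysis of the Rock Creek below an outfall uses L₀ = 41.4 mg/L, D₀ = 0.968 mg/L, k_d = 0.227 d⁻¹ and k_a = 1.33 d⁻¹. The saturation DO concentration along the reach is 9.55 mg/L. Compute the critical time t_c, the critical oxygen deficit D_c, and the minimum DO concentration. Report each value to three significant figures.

At the critical point dD/dt = 0, so k_d L₀ e^(−k_d t) = k_a D. Substituting D(t) from the Streeter–Phelps equation and solving for t gives
t_c = ln[(k_a/k_d)(1 − D₀(k_a−k_d)/(k_d L₀))] / (k_a−k_d).
Here k_a−k_d = 1.103 d⁻¹ and 1 − D₀(k_a−k_d)/(k_d L₀) = 1 − 0.968×1.103/(0.227×41.4) = 0.8864, so
t_c = ln(5.859 × 0.8864) / 1.103 = 1.647 / 1.103 = 1.494 d.
L(t_c) = L₀ e^(−k_d t_c) = 41.4 × 0.7125 = 29.50 mg/L, and at the critical point k_a D_c = k_d L, so D_c = (0.227/1.33) × 29.50 = 5.034 mg/L.
Minimum DO = C_s − D_c = 9.55 − 5.034 = 4.516 mg/L.

t_c ≈ 1.49 d; D_c ≈ 5.03 mg/L; min DO ≈ 4.52 mg/L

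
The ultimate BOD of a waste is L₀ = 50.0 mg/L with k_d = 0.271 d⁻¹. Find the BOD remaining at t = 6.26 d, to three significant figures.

L ≈ 9.17 mg/L

L_t = L₀ e^(−k_d t) = 50.0 × e^(−0.271×6.26) = 50.0 × 0.1833 = 9.167 mg/L.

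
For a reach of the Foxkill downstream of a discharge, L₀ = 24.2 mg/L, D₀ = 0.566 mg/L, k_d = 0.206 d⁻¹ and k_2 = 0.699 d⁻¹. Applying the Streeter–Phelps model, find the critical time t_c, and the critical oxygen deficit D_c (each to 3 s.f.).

t_c = [1/(k_2−k_d)] ln[(k_2/k_d)(1 − D₀(k_2−k_d)/(k_d L₀))]
= [1/(0.699−0.206)] ln[(0.699/0.206)(1 − 0.566×0.4930/(0.206×24.2))]
= (1/0.4930) ln[3.393 × 0.9440] = 2.028 × ln(3.203) = 2.028 × 1.164 = 2.361 d.
D_c = (k_d/k_2) L₀ e^(−k_d t_c) = (0.206/0.699) × 24.2 × e^(−0.206×2.361) = 0.2947 × 24.2 × 0.6148 = 4.385 mg/L.

t_c ≈ 2.36 d; D_c ≈ 4.38 mg/L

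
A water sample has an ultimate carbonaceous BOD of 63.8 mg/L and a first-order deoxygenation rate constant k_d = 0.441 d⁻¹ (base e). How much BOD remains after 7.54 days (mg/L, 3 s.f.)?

L_t = L₀ e^(−k_d t) = 63.8 × e^(−0.441×7.54) = 63.8 × 0.03597 = 2.295 mg/L.

L ≈ 2.29 mg/L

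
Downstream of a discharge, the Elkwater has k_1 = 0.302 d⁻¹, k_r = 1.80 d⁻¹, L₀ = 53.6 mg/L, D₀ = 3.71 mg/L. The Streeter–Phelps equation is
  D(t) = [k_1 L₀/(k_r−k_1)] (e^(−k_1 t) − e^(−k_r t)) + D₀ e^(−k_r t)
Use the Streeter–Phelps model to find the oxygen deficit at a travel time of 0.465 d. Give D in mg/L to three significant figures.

k_1 L₀/(k_r−k_1) = 0.302×53.6/(1.80−0.302) = 16.19/1.498 = 10.81 mg/L.
e^(−k_1 t) = e^(−0.302×0.4650) = 0.8690; e^(−k_r t) = e^(−1.80×0.4650) = 0.4330.
D = 10.81 × (0.8690 − 0.4330) + 3.71 × 0.4330 = 4.711 + 1.606 = 6.318 mg/L.

D ≈ 6.32 mg/L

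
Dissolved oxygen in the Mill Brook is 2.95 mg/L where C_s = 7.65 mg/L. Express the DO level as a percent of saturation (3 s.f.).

38.6 % saturation

% saturation = C/C_s × 100 = 2.95/7.65 × 100 = 38.6 %.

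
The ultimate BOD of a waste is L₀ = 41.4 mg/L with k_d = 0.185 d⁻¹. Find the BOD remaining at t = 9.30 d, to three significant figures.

L ≈ 7.41 mg/L

L_t = L₀ e^(−k_d t) = 41.4 × e^(−0.185×9.30) = 41.4 × 0.1790 = 7.410 mg/L.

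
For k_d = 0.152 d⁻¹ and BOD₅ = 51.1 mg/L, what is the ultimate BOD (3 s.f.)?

BOD₅ = L₀(1 − e^(−5k_d)) ⇒ L₀ = BOD₅ / (1 − e^(−5×0.152))
= 51.1 / (1 − 0.4677) = 51.1 / 0.5323 = 95.99 mg/L.

L₀ ≈ 96.0 mg/L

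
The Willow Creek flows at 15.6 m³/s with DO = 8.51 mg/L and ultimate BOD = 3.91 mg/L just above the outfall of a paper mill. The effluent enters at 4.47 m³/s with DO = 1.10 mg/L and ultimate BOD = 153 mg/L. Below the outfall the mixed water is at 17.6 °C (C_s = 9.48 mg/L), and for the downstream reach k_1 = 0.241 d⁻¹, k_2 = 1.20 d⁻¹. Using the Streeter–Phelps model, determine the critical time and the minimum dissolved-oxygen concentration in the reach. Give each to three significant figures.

t_c ≈ 1.33 d; minimum DO ≈ 4.07 mg/L

Mixed DO = (15.6×8.51 + 4.47×1.10)/(15.6+4.47) = 137.7/20.07 = 6.860 mg/L.
Mixed L₀ = (15.6×3.91 + 4.47×153)/(20.07) = 744.9/20.07 = 37.12 mg/L.
Initial deficit D₀ = C_s − DO₀ = 9.48 − 6.860 = 2.620 mg/L.
t_c = (1/0.9590) ln[(1.20/0.241)(1 − 2.620×0.9590/(0.241×37.12))] = 1.043 × ln(3.580) = 1.330 d.
D_c = (0.241/1.20) × 37.12 × e^(−0.241×1.330) = 0.2008 × 37.12 × 0.7258 = 5.410 mg/L.
Minimum DO = 9.48 − 5.410 = 4.070 mg/L.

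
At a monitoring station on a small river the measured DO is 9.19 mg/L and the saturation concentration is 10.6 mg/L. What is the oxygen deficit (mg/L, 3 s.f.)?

D = C_s − C = 10.6 − 9.19 = 1.41 mg/L.

D ≈ 1.41 mg/L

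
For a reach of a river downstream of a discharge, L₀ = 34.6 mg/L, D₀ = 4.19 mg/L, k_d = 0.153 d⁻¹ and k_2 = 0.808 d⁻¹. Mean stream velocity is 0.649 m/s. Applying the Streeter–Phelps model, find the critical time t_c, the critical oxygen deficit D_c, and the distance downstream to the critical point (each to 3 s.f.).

t_c ≈ 1.43 d; D_c ≈ 5.27 mg/L; x_c ≈ 79.9 km

t_c = [1/(k_2−k_d)] ln[(k_2/k_d)(1 − D₀(k_2−k_d)/(k_d L₀))]
= [1/(0.808−0.153)] ln[(0.808/0.153)(1 − 4.19×0.6550/(0.153×34.6))]
= (1/0.6550) ln[5.281 × 0.4816] = 1.527 × ln(2.543) = 1.527 × 0.9334 = 1.425 d.
D_c = (k_d/k_2) L₀ e^(−k_d t_c) = (0.153/0.808) × 34.6 × e^(−0.153×1.425) = 0.1894 × 34.6 × 0.8041 = 5.268 mg/L.
x_c = v t_c = 0.649 m/s × 1.425 d × 86400 s/d = 79910 m ≈ 79.9 km.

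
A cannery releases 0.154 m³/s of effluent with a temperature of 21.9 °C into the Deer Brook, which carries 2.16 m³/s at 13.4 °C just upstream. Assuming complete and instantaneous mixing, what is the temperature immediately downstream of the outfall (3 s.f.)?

14.0 °C

Flow-weighted mixing: C = (Q_r C_r + Q_w C_w)/(Q_r + Q_w)
= (2.16×13.4 + 0.154×21.9)/(2.16 + 0.154) = 32.32/2.314 = 13.97 °C.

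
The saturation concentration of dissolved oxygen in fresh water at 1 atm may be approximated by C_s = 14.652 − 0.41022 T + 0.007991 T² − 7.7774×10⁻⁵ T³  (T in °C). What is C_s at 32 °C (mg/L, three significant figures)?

C_s = 14.652 − 0.41022×32 + 0.007991×32² − 7.7774×10⁻⁵×32³ = 7.159 mg/L.

C_s ≈ 7.16 mg/L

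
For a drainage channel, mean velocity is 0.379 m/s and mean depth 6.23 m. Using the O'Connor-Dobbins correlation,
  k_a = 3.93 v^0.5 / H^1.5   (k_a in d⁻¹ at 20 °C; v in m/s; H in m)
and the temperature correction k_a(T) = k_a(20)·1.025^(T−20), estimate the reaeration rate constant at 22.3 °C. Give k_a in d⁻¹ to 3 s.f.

k_a(20) = 3.93 × 0.379^0.5 / 6.23^1.5 = 3.93 × 0.6156 / 15.55 = 0.1556 d⁻¹.
k_a(22.3) = 0.1556 × 1.025^(22.3−20) = 0.1556 × 1.058 = 0.1647 d⁻¹.

k_a ≈ 0.165 d⁻¹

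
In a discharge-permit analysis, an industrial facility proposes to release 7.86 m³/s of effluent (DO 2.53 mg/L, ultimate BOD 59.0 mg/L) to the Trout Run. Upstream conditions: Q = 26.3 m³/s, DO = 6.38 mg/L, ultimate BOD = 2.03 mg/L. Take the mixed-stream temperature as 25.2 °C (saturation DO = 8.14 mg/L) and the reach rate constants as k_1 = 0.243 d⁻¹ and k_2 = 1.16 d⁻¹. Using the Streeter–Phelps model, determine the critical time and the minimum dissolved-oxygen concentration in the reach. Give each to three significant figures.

t_c ≈ 0.530 d; minimum DO ≈ 5.35 mg/L

Mixed DO = (26.3×6.38 + 7.86×2.53)/(26.3+7.86) = 187.7/34.16 = 5.494 mg/L.
Mixed L₀ = (26.3×2.03 + 7.86×59.0)/(34.16) = 517.1/34.16 = 15.14 mg/L.
Initial deficit D₀ = C_s − DO₀ = 8.14 − 5.494 = 2.646 mg/L.
t_c = (1/0.9170) ln[(1.16/0.243)(1 − 2.646×0.9170/(0.243×15.14))] = 1.091 × ln(1.625) = 0.5296 d.
D_c = (0.243/1.16) × 15.14 × e^(−0.243×0.5296) = 0.2095 × 15.14 × 0.8792 = 2.788 mg/L.
Minimum DO = 8.14 − 2.788 = 5.352 mg/L.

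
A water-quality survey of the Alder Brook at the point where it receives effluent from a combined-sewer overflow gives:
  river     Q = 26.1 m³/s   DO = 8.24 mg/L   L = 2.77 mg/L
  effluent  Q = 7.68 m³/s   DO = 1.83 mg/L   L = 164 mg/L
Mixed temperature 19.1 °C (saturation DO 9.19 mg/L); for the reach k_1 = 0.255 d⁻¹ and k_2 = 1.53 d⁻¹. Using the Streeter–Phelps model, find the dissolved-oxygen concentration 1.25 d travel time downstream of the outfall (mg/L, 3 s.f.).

DO ≈ 4.27 mg/L

Mixed DO = (26.1×8.24 + 7.68×1.83)/(26.1+7.68) = 229.1/33.78 = 6.783 mg/L.
Mixed L₀ = (26.1×2.77 + 7.68×164)/(33.78) = 1332/33.78 = 39.43 mg/L.
Initial deficit D₀ = C_s − DO₀ = 9.19 − 6.783 = 2.407 mg/L.
D(1.25) = [0.255×39.43/(1.53−0.255)](e^(−0.255×1.25) − e^(−1.53×1.25)) + 2.407 e^(−1.53×1.25)
= 7.885 × (0.7271 − 0.1477) + 2.407 × 0.1477 = 4.924 mg/L.
DO = 9.19 − 4.924 = 4.266 mg/L.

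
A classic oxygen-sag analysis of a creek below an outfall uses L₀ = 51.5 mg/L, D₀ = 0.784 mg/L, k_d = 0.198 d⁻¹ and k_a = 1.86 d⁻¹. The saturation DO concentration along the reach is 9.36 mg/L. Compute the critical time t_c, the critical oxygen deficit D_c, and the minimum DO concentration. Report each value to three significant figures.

t_c ≈ 1.27 d; D_c ≈ 4.27 mg/L; min DO ≈ 5.09 mg/L

With k_a/k_d = 9.394 and 1 − D₀(k_a−k_d)/(k_d L₀) = 0.8722,
t_c = ln(9.394 × 0.8722) / (1.86 − 0.198) = ln(8.194) / 1.662 = 2.103/1.662 = 1.266 d.
L(t_c) = L₀ e^(−k_d t_c) = 51.5 × 0.7783 = 40.09 mg/L, and at the critical point k_a D_c = k_d L, so D_c = (0.198/1.86) × 40.09 = 4.267 mg/L.
Minimum DO = C_s − D_c = 9.36 − 4.267 = 5.093 mg/L.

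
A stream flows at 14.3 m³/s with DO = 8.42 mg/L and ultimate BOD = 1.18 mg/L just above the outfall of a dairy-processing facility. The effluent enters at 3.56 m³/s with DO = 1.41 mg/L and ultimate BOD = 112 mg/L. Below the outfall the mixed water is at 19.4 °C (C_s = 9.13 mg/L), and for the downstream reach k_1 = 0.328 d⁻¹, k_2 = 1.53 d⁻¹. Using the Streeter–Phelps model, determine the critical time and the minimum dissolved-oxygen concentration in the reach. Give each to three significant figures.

t_c ≈ 0.946 d; minimum DO ≈ 5.47 mg/L

Mixed DO = (14.3×8.42 + 3.56×1.41)/(14.3+3.56) = 125.4/17.86 = 7.023 mg/L.
Mixed L₀ = (14.3×1.18 + 3.56×112)/(17.86) = 415.6/17.86 = 23.27 mg/L.
Initial deficit D₀ = C_s − DO₀ = 9.13 − 7.023 = 2.107 mg/L.
t_c = (1/1.202) ln[(1.53/0.328)(1 − 2.107×1.202/(0.328×23.27))] = 0.8319 × ln(3.117) = 0.9457 d.
D_c = (0.328/1.53) × 23.27 × e^(−0.328×0.9457) = 0.2144 × 23.27 × 0.7333 = 3.658 mg/L.
Minimum DO = 9.13 − 3.658 = 5.472 mg/L.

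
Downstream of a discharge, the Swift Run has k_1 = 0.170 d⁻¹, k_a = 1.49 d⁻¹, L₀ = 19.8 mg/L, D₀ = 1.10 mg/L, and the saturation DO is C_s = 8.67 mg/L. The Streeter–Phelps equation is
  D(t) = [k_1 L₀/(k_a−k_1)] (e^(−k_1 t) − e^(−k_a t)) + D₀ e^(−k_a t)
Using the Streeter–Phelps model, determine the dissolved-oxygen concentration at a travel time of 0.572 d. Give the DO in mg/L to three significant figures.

k_1 L₀/(k_a−k_1) = 0.170×19.8/(1.49−0.170) = 3.366/1.320 = 2.550 mg/L.
e^(−k_1 t) = e^(−0.170×0.5720) = 0.9073; e^(−k_a t) = e^(−1.49×0.5720) = 0.4264.
D = 2.550 × (0.9073 − 0.4264) + 1.10 × 0.4264 = 1.226 + 0.4691 = 1.695 mg/L.
DO = C_s − D = 8.67 − 1.695 = 6.975 mg/L.

DO ≈ 6.97 mg/L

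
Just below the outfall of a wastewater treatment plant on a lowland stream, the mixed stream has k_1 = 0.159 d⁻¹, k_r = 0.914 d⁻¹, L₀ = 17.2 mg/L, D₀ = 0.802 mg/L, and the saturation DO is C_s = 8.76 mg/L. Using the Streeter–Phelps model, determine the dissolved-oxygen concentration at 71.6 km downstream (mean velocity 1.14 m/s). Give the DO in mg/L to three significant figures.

DO ≈ 6.98 mg/L

Travel time t = x/v = 71.6 km / (1.14 m/s) = 71600 m / 1.14 m/s = 62810 s = 0.7269 d.
k_1 L₀/(k_r−k_1) = 0.159×17.2/(0.914−0.159) = 2.735/0.7550 = 3.622 mg/L.
e^(−k_1 t) = e^(−0.159×0.7269) = 0.8908; e^(−k_r t) = e^(−0.914×0.7269) = 0.5146.
D = 3.622 × (0.8908 − 0.5146) + 0.802 × 0.5146 = 1.363 + 0.4127 = 1.776 mg/L.
DO = C_s − D = 8.76 − 1.776 = 6.984 mg/L.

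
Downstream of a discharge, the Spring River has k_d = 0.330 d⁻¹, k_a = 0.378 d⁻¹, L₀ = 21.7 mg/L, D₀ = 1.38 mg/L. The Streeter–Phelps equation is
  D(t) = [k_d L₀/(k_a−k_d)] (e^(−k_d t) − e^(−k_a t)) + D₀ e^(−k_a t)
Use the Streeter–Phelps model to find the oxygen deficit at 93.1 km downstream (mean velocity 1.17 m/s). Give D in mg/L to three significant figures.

Travel time t = x/v = 93.1 km / (1.17 m/s) = 93100 m / 1.17 m/s = 79570 s = 0.9210 d.
k_d L₀/(k_a−k_d) = 0.330×21.7/(0.378−0.330) = 7.161/0.04800 = 149.2 mg/L.
e^(−k_d t) = e^(−0.330×0.9210) = 0.7379; e^(−k_a t) = e^(−0.378×0.9210) = 0.7060.
D = 149.2 × (0.7379 − 0.7060) + 1.38 × 0.7060 = 4.761 + 0.9743 = 5.735 mg/L.

D ≈ 5.73 mg/L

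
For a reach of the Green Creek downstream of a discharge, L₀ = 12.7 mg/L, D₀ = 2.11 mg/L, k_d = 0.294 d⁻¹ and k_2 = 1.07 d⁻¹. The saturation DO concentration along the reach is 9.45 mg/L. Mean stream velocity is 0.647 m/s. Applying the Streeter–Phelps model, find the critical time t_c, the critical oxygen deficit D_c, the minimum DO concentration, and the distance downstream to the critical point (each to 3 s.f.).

With k_2/k_d = 3.639 and 1 − D₀(k_2−k_d)/(k_d L₀) = 0.5615,
t_c = ln(3.639 × 0.5615) / (1.07 − 0.294) = ln(2.043) / 0.7760 = 0.7146/0.7760 = 0.9209 d.
D_c = (k_d/k_2) L₀ e^(−k_d t_c) = (0.294/1.07) × 12.7 × e^(−0.294×0.9209) = 0.2748 × 12.7 × 0.7628 = 2.662 mg/L.
Minimum DO = C_s − D_c = 9.45 − 2.662 = 6.788 mg/L.
x_c = v t_c = 0.647 m/s × 0.9209 d × 86400 s/d = 51480 m ≈ 51.5 km.

t_c ≈ 0.921 d; D_c ≈ 2.66 mg/L; min DO ≈ 6.79 mg/L; x_c ≈ 51.5 km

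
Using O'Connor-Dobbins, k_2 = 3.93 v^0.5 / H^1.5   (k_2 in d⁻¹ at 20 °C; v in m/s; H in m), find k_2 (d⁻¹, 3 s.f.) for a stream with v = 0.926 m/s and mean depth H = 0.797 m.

k_2 ≈ 5.32 d⁻¹

k_2 = 3.93 × 0.926^0.5 / 0.797^1.5 = 3.93 × 0.9623 / 0.7115 = 5.315 d⁻¹.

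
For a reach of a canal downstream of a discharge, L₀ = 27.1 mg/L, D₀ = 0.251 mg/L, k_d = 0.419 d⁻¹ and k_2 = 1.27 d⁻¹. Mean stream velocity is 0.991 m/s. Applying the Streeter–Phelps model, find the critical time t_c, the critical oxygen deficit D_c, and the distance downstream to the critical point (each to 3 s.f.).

t_c ≈ 1.28 d; D_c ≈ 5.23 mg/L; x_c ≈ 110 km

At the critical point dD/dt = 0, so k_d L₀ e^(−k_d t) = k_2 D. Substituting D(t) from the Streeter–Phelps equation and solving for t gives
t_c = ln[(k_2/k_d)(1 − D₀(k_2−k_d)/(k_d L₀))] / (k_2−k_d).
Here k_2−k_d = 0.8510 d⁻¹ and 1 − D₀(k_2−k_d)/(k_d L₀) = 1 − 0.251×0.8510/(0.419×27.1) = 0.9812, so
t_c = ln(3.031 × 0.9812) / 0.8510 = 1.090 / 0.8510 = 1.281 d.
L(t_c) = L₀ e^(−k_d t_c) = 27.1 × 0.5847 = 15.85 mg/L, and at the critical point k_2 D_c = k_d L, so D_c = (0.419/1.27) × 15.85 = 5.228 mg/L.
x_c = v t_c = 0.991 m/s × 1.281 d × 86400 s/d = 109700 m ≈ 110 km.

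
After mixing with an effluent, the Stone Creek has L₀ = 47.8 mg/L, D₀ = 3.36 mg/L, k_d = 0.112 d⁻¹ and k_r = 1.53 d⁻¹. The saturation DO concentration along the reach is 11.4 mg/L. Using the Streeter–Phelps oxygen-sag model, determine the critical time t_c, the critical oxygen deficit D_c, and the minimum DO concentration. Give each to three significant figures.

t_c ≈ 0.287 d; D_c ≈ 3.39 mg/L; min DO ≈ 8.01 mg/L

At the critical point dD/dt = 0, so k_d L₀ e^(−k_d t) = k_r D. Substituting D(t) from the Streeter–Phelps equation and solving for t gives
t_c = ln[(k_r/k_d)(1 − D₀(k_r−k_d)/(k_d L₀))] / (k_r−k_d).
Here k_r−k_d = 1.418 d⁻¹ and 1 − D₀(k_r−k_d)/(k_d L₀) = 1 − 3.36×1.418/(0.112×47.8) = 0.1100, so
t_c = ln(13.66 × 0.1100) / 1.418 = 0.4076 / 1.418 = 0.2875 d.
L(t_c) = L₀ e^(−k_d t_c) = 47.8 × 0.9683 = 46.29 mg/L, and at the critical point k_r D_c = k_d L, so D_c = (0.112/1.53) × 46.29 = 3.388 mg/L.
Minimum DO = C_s − D_c = 11.4 − 3.388 = 8.012 mg/L.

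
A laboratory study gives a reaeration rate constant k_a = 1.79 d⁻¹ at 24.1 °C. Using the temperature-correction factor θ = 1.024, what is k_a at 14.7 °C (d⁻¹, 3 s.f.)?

k_a ≈ 1.43 d⁻¹

k_a(T₂) = k_a(T₁) · θ^(T₂−T₁) = 1.79 × 1.024^(14.7−24.1)
= 1.79 × 1.024^-9.40 = 1.79 × 0.8002 = 1.432 d⁻¹.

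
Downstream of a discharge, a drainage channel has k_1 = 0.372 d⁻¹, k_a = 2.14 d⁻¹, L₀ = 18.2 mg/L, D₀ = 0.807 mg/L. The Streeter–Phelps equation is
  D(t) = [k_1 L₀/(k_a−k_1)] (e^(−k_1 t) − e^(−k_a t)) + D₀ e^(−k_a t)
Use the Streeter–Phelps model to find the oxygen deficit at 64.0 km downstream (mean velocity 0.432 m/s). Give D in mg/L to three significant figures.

D ≈ 1.95 mg/L

Travel time t = x/v = 64.0 km / (0.432 m/s) = 64000 m / 0.432 m/s = 148100 s = 1.715 d.
k_1 L₀/(k_a−k_1) = 0.372×18.2/(2.14−0.372) = 6.770/1.768 = 3.829 mg/L.
e^(−k_1 t) = e^(−0.372×1.715) = 0.5284; e^(−k_a t) = e^(−2.14×1.715) = 0.02549.
D = 3.829 × (0.5284 − 0.02549) + 0.807 × 0.02549 = 1.926 + 0.02057 = 1.946 mg/L.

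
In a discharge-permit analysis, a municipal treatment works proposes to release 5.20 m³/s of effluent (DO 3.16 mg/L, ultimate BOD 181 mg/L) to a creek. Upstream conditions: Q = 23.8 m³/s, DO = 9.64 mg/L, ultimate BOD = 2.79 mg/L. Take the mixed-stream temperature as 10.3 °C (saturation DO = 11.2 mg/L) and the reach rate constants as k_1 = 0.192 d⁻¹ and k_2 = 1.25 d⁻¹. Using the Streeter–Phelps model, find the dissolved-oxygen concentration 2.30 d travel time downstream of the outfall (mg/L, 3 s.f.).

Mixed DO = (23.8×9.64 + 5.20×3.16)/(23.8+5.20) = 245.9/29.00 = 8.478 mg/L.
Mixed L₀ = (23.8×2.79 + 5.20×181)/(29.00) = 1008/29.00 = 34.74 mg/L.
Initial deficit D₀ = C_s − DO₀ = 11.2 − 8.478 = 2.722 mg/L.
D(2.30) = [0.192×34.74/(1.25−0.192)](e^(−0.192×2.30) − e^(−1.25×2.30)) + 2.722 e^(−1.25×2.30)
= 6.305 × (0.6430 − 0.05642) + 2.722 × 0.05642 = 3.852 mg/L.
DO = 11.2 − 3.852 = 7.348 mg/L.

DO ≈ 7.35 mg/L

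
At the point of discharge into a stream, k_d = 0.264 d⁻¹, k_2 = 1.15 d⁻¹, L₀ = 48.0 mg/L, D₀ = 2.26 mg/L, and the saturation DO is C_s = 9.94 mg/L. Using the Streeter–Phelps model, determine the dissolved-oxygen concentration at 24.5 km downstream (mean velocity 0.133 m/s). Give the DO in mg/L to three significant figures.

DO ≈ 2.83 mg/L

Travel time t = x/v = 24.5 km / (0.133 m/s) = 24500 m / 0.133 m/s = 184200 s = 2.132 d.
k_d L₀/(k_2−k_d) = 0.264×48.0/(1.15−0.264) = 12.67/0.8860 = 14.30 mg/L.
e^(−k_d t) = e^(−0.264×2.132) = 0.5696; e^(−k_2 t) = e^(−1.15×2.132) = 0.08613.
D = 14.30 × (0.5696 − 0.08613) + 2.26 × 0.08613 = 6.914 + 0.1947 = 7.109 mg/L.
DO = C_s − D = 9.94 − 7.109 = 2.831 mg/L.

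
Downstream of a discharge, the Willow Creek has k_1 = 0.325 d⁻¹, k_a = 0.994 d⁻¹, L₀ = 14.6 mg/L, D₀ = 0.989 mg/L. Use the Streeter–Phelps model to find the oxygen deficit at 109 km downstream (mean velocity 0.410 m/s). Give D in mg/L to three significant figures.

Travel time t = x/v = 109 km / (0.410 m/s) = 109000 m / 0.410 m/s = 265900 s = 3.077 d.
k_1 L₀/(k_a−k_1) = 0.325×14.6/(0.994−0.325) = 4.745/0.6690 = 7.093 mg/L.
e^(−k_1 t) = e^(−0.325×3.077) = 0.3679; e^(−k_a t) = e^(−0.994×3.077) = 0.04696.
D = 7.093 × (0.3679 − 0.04696) + 0.989 × 0.04696 = 2.276 + 0.04644 = 2.323 mg/L.

D ≈ 2.32 mg/L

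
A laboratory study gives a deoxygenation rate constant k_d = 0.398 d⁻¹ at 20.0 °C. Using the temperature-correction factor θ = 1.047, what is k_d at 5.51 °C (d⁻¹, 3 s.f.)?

k_d ≈ 0.205 d⁻¹

k_d(T₂) = k_d(T₁) · θ^(T₂−T₁) = 0.398 × 1.047^(5.51−20.0)
= 0.398 × 1.047^-14.5 = 0.398 × 0.5140 = 0.2046 d⁻¹.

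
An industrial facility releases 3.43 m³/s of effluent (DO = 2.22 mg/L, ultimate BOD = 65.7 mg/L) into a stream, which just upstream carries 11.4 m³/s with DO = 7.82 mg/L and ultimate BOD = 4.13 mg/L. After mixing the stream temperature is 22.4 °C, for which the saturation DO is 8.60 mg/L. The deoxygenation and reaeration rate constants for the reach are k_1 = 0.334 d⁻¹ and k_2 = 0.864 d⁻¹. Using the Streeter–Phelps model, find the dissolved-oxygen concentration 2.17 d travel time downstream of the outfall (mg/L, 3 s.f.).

DO ≈ 4.45 mg/L

Mixed DO = (11.4×7.82 + 3.43×2.22)/(11.4+3.43) = 96.76/14.83 = 6.525 mg/L.
Mixed L₀ = (11.4×4.13 + 3.43×65.7)/(14.83) = 272.4/14.83 = 18.37 mg/L.
Initial deficit D₀ = C_s − DO₀ = 8.60 − 6.525 = 2.075 mg/L.
D(2.17) = [0.334×18.37/(0.864−0.334)](e^(−0.334×2.17) − e^(−0.864×2.17)) + 2.075 e^(−0.864×2.17)
= 11.58 × (0.4844 − 0.1534) + 2.075 × 0.1534 = 4.151 mg/L.
DO = 8.60 − 4.151 = 4.449 mg/L.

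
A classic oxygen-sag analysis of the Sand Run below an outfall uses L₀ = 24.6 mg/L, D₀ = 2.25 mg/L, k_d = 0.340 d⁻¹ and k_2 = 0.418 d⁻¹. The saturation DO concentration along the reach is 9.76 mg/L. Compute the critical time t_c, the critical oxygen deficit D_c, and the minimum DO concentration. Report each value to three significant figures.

At the critical point dD/dt = 0, so k_d L₀ e^(−k_d t) = k_2 D. Substituting D(t) from the Streeter–Phelps equation and solving for t gives
t_c = ln[(k_2/k_d)(1 − D₀(k_2−k_d)/(k_d L₀))] / (k_2−k_d).
Here k_2−k_d = 0.07800 d⁻¹ and 1 − D₀(k_2−k_d)/(k_d L₀) = 1 − 2.25×0.07800/(0.340×24.6) = 0.9790, so
t_c = ln(1.229 × 0.9790) / 0.07800 = 0.1853 / 0.07800 = 2.376 d.
L(t_c) = L₀ e^(−k_d t_c) = 24.6 × 0.4458 = 10.97 mg/L, and at the critical point k_2 D_c = k_d L, so D_c = (0.340/0.418) × 10.97 = 8.921 mg/L.
Minimum DO = C_s − D_c = 9.76 − 8.921 = 0.8394 mg/L.

t_c ≈ 2.38 d; D_c ≈ 8.92 mg/L; min DO ≈ 0.839 mg/L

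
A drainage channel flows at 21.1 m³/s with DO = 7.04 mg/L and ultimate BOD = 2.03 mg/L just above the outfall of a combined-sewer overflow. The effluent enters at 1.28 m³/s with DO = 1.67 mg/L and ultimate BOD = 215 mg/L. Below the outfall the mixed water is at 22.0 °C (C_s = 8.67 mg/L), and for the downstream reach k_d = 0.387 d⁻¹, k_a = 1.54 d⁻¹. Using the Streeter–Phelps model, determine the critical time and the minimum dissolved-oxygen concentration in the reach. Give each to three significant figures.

Mixed DO = (21.1×7.04 + 1.28×1.67)/(21.1+1.28) = 150.7/22.38 = 6.733 mg/L.
Mixed L₀ = (21.1×2.03 + 1.28×215)/(22.38) = 318.0/22.38 = 14.21 mg/L.
Initial deficit D₀ = C_s − DO₀ = 8.67 − 6.733 = 1.937 mg/L.
t_c = (1/1.153) ln[(1.54/0.387)(1 − 1.937×1.153/(0.387×14.21))] = 0.8673 × ln(2.363) = 0.7459 d.
D_c = (0.387/1.54) × 14.21 × e^(−0.387×0.7459) = 0.2513 × 14.21 × 0.7493 = 2.676 mg/L.
Minimum DO = 8.67 − 2.676 = 5.994 mg/L.

t_c ≈ 0.746 d; minimum DO ≈ 5.99 mg/L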